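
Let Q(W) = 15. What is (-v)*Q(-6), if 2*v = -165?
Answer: 2475/2 ≈ 1237.5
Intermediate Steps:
v = -165/2 (v = (1/2)*(-165) = -165/2 ≈ -82.500)
(-v)*Q(-6) = -1*(-165/2)*15 = (165/2)*15 = 2475/2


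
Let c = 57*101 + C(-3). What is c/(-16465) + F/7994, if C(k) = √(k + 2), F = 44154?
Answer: 340487076/65810605 - I/16465 ≈ 5.1737 - 6.0735e-5*I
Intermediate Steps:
C(k) = √(2 + k)
c = 5757 + I (c = 57*101 + √(2 - 3) = 5757 + √(-1) = 5757 + I ≈ 5757.0 + 1.0*I)
c/(-16465) + F/7994 = (5757 + I)/(-16465) + 44154/7994 = (5757 + I)*(-1/16465) + 44154*(1/7994) = (-5757/16465 - I/16465) + 22077/3997 = 340487076/65810605 - I/16465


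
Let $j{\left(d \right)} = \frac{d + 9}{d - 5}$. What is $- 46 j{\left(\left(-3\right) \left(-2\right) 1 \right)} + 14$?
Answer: $-676$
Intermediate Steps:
$j{\left(d \right)} = \frac{9 + d}{-5 + d}$
$- 46 j{\left(\left(-3\right) \left(-2\right) 1 \right)} + 14 = - 46 \frac{9 + \left(-3\right) \left(-2\right) 1}{-5 + \left(-3\right) \left(-2\right) 1} + 14 = - 46 \frac{9 + 6 \cdot 1}{-5 + 6 \cdot 1} + 14 = - 46 \frac{9 + 6}{-5 + 6} + 14 = - 46 \cdot 1^{-1} \cdot 15 + 14 = - 46 \cdot 1 \cdot 15 + 14 = \left(-46\right) 15 + 14 = -690 + 14 = -676$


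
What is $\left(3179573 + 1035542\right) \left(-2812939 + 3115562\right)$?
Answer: $1275590746645$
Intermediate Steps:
$\left(3179573 + 1035542\right) \left(-2812939 + 3115562\right) = 4215115 \cdot 302623 = 1275590746645$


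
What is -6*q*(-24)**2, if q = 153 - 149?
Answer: -13824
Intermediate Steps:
q = 4
-6*q*(-24)**2 = -6*4*(-24)**2 = -24*576 = -13824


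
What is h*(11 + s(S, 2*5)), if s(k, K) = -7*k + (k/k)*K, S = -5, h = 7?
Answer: 392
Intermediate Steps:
s(k, K) = K - 7*k (s(k, K) = -7*k + 1*K = -7*k + K = K - 7*k)
h*(11 + s(S, 2*5)) = 7*(11 + (2*5 - 7*(-5))) = 7*(11 + (10 + 35)) = 7*(11 + 45) = 7*56 = 392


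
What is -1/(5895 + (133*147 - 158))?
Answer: -1/25288 ≈ -3.9544e-5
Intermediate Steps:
-1/(5895 + (133*147 - 158)) = -1/(5895 + (19551 - 158)) = -1/(5895 + 19393) = -1/25288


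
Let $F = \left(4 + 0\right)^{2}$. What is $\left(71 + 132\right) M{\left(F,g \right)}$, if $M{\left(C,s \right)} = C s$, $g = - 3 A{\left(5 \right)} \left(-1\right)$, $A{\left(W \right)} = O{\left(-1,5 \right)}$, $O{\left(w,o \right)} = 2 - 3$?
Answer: $-9744$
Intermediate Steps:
$O{\left(w,o \right)} = -1$ ($O{\left(w,o \right)} = 2 - 3 = -1$)
$F = 16$ ($F = 4^{2} = 16$)
$A{\left(W \right)} = -1$
$g = -3$ ($g = \left(-3\right) \left(-1\right) \left(-1\right) = 3 \left(-1\right) = -3$)
$\left(71 + 132\right) M{\left(F,g \right)} = \left(71 + 132\right) 16 \left(-3\right) = 203 \left(-48\right) = -9744$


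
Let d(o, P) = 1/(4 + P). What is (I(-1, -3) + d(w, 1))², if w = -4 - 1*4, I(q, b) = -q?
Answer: 36/25 ≈ 1.4400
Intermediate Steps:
w = -8 (w = -4 - 4 = -8)
(I(-1, -3) + d(w, 1))² = (-1*(-1) + 1/(4 + 1))² = (1 + 1/5)² = (1 + ⅕)² = (6/5)² = 36/25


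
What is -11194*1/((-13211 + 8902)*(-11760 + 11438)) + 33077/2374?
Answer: 22933848395/1646960126 ≈ 13.925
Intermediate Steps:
-11194*1/((-13211 + 8902)*(-11760 + 11438)) + 33077/2374 = -11194/((-322*(-4309))) + 33077*(1/2374) = -11194/1387498 + 33077/2374 = -11194*1/1387498 + 33077/2374 = -5597/693749 + 33077/2374 = 22933848395/1646960126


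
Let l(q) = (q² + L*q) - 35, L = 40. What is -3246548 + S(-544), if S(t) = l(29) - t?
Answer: -3244038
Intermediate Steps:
l(q) = -35 + q² + 40*q (l(q) = (q² + 40*q) - 35 = -35 + q² + 40*q)
S(t) = 1966 - t (S(t) = (-35 + 29² + 40*29) - t = (-35 + 841 + 1160) - t = 1966 - t)
-3246548 + S(-544) = -3246548 + (1966 - 1*(-544)) = -3246548 + (1966 + 544) = -3246548 + 2510 = -3244038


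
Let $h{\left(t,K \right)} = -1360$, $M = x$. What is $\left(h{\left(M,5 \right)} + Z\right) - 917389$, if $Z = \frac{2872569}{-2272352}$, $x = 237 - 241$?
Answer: $- \frac{2087724000217}{2272352} \approx -9.1875 \cdot 10^{5}$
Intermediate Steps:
$x = -4$ ($x = 237 - 241 = -4$)
$M = -4$
$Z = - \frac{2872569}{2272352}$ ($Z = 2872569 \left(- \frac{1}{2272352}\right) = - \frac{2872569}{2272352} \approx -1.2641$)
$\left(h{\left(M,5 \right)} + Z\right) - 917389 = \left(-1360 - \frac{2872569}{2272352}\right) - 917389 = - \frac{3093271289}{2272352} - 917389 = - \frac{2087724000217}{2272352}$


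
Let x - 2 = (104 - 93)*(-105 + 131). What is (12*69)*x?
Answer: 238464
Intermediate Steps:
x = 288 (x = 2 + (104 - 93)*(-105 + 131) = 2 + 11*26 = 2 + 286 = 288)
(12*69)*x = (12*69)*288 = 828*288 = 238464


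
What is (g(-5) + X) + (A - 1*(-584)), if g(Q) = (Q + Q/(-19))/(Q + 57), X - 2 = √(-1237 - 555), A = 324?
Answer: 449495/494 + 16*I*√7 ≈ 909.91 + 42.332*I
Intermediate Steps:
X = 2 + 16*I*√7 (X = 2 + √(-1237 - 555) = 2 + √(-1792) = 2 + 16*I*√7 ≈ 2.0 + 42.332*I)
g(Q) = 18*Q/(19*(57 + Q)) (g(Q) = (Q + Q*(-1/19))/(57 + Q) = (Q - Q/19)/(57 + Q) = (18*Q/19)/(57 + Q) = 18*Q/(19*(57 + Q)))
(g(-5) + X) + (A - 1*(-584)) = ((18/19)*(-5)/(57 - 5) + (2 + 16*I*√7)) + (324 - 1*(-584)) = ((18/19)*(-5)/52 + (2 + 16*I*√7)) + (324 + 584) = ((18/19)*(-5)*(1/52) + (2 + 16*I*√7)) + 908 = (-45/494 + (2 + 16*I*√7)) + 908 = (943/494 + 16*I*√7) + 908 = 449495/494 + 16*I*√7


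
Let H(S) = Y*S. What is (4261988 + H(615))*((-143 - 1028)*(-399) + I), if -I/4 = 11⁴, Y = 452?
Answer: 1855326022720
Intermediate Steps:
I = -58564 (I = -4*11⁴ = -4*14641 = -58564)
H(S) = 452*S
(4261988 + H(615))*((-143 - 1028)*(-399) + I) = (4261988 + 452*615)*((-143 - 1028)*(-399) - 58564) = (4261988 + 277980)*(-1171*(-399) - 58564) = 4539968*(467229 - 58564) = 4539968*408665 = 1855326022720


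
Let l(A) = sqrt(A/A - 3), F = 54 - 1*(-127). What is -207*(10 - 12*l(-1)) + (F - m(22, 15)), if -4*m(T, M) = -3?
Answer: -7559/4 + 2484*I*sqrt(2) ≈ -1889.8 + 3512.9*I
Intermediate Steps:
m(T, M) = 3/4 (m(T, M) = -1/4*(-3) = 3/4)
F = 181 (F = 54 + 127 = 181)
l(A) = I*sqrt(2) (l(A) = sqrt(1 - 3) = sqrt(-2) = I*sqrt(2))
-207*(10 - 12*l(-1)) + (F - m(22, 15)) = -207*(10 - 12*I*sqrt(2)) + (181 - 1*3/4) = -207*(10 - 12*I*sqrt(2)) + (181 - 3/4) = (-2070 + 2484*I*sqrt(2)) + 721/4 = -7559/4 + 2484*I*sqrt(2)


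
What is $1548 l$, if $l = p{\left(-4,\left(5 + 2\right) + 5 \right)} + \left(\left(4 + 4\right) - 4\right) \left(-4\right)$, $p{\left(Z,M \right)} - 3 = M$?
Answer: $-1548$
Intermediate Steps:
$p{\left(Z,M \right)} = 3 + M$
$l = -1$ ($l = \left(3 + \left(\left(5 + 2\right) + 5\right)\right) + \left(\left(4 + 4\right) - 4\right) \left(-4\right) = \left(3 + \left(7 + 5\right)\right) + \left(8 - 4\right) \left(-4\right) = \left(3 + 12\right) + 4 \left(-4\right) = 15 - 16 = -1$)
$1548 l = 1548 \left(-1\right) = -1548$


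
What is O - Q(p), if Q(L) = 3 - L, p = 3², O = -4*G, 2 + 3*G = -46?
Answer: 70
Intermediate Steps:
G = -16 (G = -⅔ + (⅓)*(-46) = -⅔ - 46/3 = -16)
O = 64 (O = -4*(-16) = 64)
p = 9
O - Q(p) = 64 - (3 - 1*9) = 64 - (3 - 9) = 64 - 1*(-6) = 64 + 6 = 70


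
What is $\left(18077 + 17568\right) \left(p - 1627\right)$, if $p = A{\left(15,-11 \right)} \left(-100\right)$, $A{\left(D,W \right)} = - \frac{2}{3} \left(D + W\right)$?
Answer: $- \frac{145467245}{3} \approx -4.8489 \cdot 10^{7}$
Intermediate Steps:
$A{\left(D,W \right)} = - \frac{2 D}{3} - \frac{2 W}{3}$ ($A{\left(D,W \right)} = \left(-2\right) \frac{1}{3} \left(D + W\right) = - \frac{2 \left(D + W\right)}{3} = - \frac{2 D}{3} - \frac{2 W}{3}$)
$p = \frac{800}{3}$ ($p = \left(\left(- \frac{2}{3}\right) 15 - - \frac{22}{3}\right) \left(-100\right) = \left(-10 + \frac{22}{3}\right) \left(-100\right) = \left(- \frac{8}{3}\right) \left(-100\right) = \frac{800}{3} \approx 266.67$)
$\left(18077 + 17568\right) \left(p - 1627\right) = \left(18077 + 17568\right) \left(\frac{800}{3} - 1627\right) = 35645 \left(- \frac{4081}{3}\right) = - \frac{145467245}{3}$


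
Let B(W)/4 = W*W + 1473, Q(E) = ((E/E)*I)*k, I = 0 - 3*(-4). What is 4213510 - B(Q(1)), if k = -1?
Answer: 4207042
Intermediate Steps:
I = 12 (I = 0 + 12 = 12)
Q(E) = -12 (Q(E) = ((E/E)*12)*(-1) = (1*12)*(-1) = 12*(-1) = -12)
B(W) = 5892 + 4*W² (B(W) = 4*(W*W + 1473) = 4*(W² + 1473) = 4*(1473 + W²) = 5892 + 4*W²)
4213510 - B(Q(1)) = 4213510 - (5892 + 4*(-12)²) = 4213510 - (5892 + 4*144) = 4213510 - (5892 + 576) = 4213510 - 1*6468 = 4213510 - 6468 = 4207042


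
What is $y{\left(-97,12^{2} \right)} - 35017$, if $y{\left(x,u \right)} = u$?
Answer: $-34873$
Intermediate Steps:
$y{\left(-97,12^{2} \right)} - 35017 = 12^{2} - 35017 = 144 - 35017 = -34873$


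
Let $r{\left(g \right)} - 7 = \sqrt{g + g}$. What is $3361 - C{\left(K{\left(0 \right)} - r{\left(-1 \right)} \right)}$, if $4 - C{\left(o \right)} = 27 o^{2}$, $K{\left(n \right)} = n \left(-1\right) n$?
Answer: $4626 + 378 i \sqrt{2} \approx 4626.0 + 534.57 i$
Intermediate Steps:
$r{\left(g \right)} = 7 + \sqrt{2} \sqrt{g}$ ($r{\left(g \right)} = 7 + \sqrt{g + g} = 7 + \sqrt{2 g} = 7 + \sqrt{2} \sqrt{g}$)
$K{\left(n \right)} = - n^{2}$ ($K{\left(n \right)} = - n n = - n^{2}$)
$C{\left(o \right)} = 4 - 27 o^{2}$
$3361 - C{\left(K{\left(0 \right)} - r{\left(-1 \right)} \right)} = 3361 - \left(4 - 27 \left(- 0^{2} - \left(7 + \sqrt{2} \sqrt{-1}\right)\right)^{2}\right) = 3361 - \left(4 - 27 \left(\left(-1\right) 0 - \left(7 + \sqrt{2} i\right)\right)^{2}\right) = 3361 - \left(4 - 27 \left(0 - \left(7 + i \sqrt{2}\right)\right)^{2}\right) = 3361 - \left(4 - 27 \left(-7 - i \sqrt{2}\right)^{2}\right) = 3357 + 27 \left(-7 - i \sqrt{2}\right)^{2}$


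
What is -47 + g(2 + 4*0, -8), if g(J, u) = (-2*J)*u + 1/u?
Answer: -121/8 ≈ -15.125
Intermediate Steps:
g(J, u) = 1/u - 2*J*u (g(J, u) = -2*J*u + 1/u = 1/u - 2*J*u)
-47 + g(2 + 4*0, -8) = -47 + (1/(-8) - 2*(2 + 4*0)*(-8)) = -47 + (-1/8 - 2*(2 + 0)*(-8)) = -47 + (-1/8 - 2*2*(-8)) = -47 + (-1/8 + 32) = -47 + 255/8 = -121/8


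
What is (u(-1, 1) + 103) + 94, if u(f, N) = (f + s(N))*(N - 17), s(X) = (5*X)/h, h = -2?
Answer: 253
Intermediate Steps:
s(X) = -5*X/2 (s(X) = (5*X)/(-2) = (5*X)*(-½) = -5*X/2)
u(f, N) = (-17 + N)*(f - 5*N/2) (u(f, N) = (f - 5*N/2)*(N - 17) = (f - 5*N/2)*(-17 + N) = (-17 + N)*(f - 5*N/2))
(u(-1, 1) + 103) + 94 = ((-17*(-1) - 5/2*1² + (85/2)*1 + 1*(-1)) + 103) + 94 = ((17 - 5/2*1 + 85/2 - 1) + 103) + 94 = ((17 - 5/2 + 85/2 - 1) + 103) + 94 = (56 + 103) + 94 = 159 + 94 = 253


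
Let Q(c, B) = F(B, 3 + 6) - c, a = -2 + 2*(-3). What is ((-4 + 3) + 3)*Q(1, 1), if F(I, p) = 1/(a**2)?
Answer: -63/32 ≈ -1.9688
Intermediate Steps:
a = -8 (a = -2 - 6 = -8)
F(I, p) = 1/64 (F(I, p) = 1/((-8)**2) = 1/64)
Q(c, B) = 1/64 - c
((-4 + 3) + 3)*Q(1, 1) = ((-4 + 3) + 3)*(1/64 - 1*1) = (-1 + 3)*(1/64 - 1) = 2*(-63/64) = -63/32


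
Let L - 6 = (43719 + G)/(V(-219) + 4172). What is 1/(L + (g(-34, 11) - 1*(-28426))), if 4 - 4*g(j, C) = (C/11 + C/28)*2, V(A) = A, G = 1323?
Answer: 221368/6296524529 ≈ 3.5157e-5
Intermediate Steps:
g(j, C) = 1 - 39*C/616 (g(j, C) = 1 - (C/11 + C/28)*2/4 = 1 - 39*C/308*2/4 = 1 - 39*C/616)
L = 68760/3953 (L = 6 + (43719 + 1323)/(-219 + 4172) = 6 + 45042/3953 = 68760/3953 ≈ 17.394)
1/(L + (g(-34, 11) - 1*(-28426))) = 1/(68760/3953 + ((1 - 39/616*11) - 1*(-28426))) = 1/(68760/3953 + ((1 - 39/56) + 28426)) = 1/(68760/3953 + (17/56 + 28426)) = 1/(68760/3953 + 1591873/56) = 1/(6296524529/221368) = 221368/6296524529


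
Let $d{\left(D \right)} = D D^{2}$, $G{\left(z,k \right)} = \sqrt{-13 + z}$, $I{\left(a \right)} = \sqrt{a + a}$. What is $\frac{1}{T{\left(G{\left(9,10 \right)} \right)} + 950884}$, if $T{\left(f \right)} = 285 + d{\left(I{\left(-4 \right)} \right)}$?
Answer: $\frac{951169}{904722467073} + \frac{16 i \sqrt{2}}{904722467073} \approx 1.0513 \cdot 10^{-6} + 2.501 \cdot 10^{-11} i$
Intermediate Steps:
$I{\left(a \right)} = \sqrt{2} \sqrt{a}$ ($I{\left(a \right)} = \sqrt{2 a} = \sqrt{2} \sqrt{a}$)
$d{\left(D \right)} = D^{3}$
$T{\left(f \right)} = 285 - 16 i \sqrt{2}$ ($T{\left(f \right)} = 285 + \left(\sqrt{2} \sqrt{-4}\right)^{3} = 285 + \left(\sqrt{2} \cdot 2 i\right)^{3} = 285 + \left(2 i \sqrt{2}\right)^{3} = 285 - 16 i \sqrt{2}$)
$\frac{1}{T{\left(G{\left(9,10 \right)} \right)} + 950884} = \frac{1}{\left(285 - 16 i \sqrt{2}\right) + 950884} = \frac{1}{951169 - 16 i \sqrt{2}}$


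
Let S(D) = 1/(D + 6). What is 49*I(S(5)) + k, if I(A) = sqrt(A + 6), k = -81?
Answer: -81 + 49*sqrt(737)/11 ≈ 39.931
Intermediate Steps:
S(D) = 1/(6 + D)
I(A) = sqrt(6 + A)
49*I(S(5)) + k = 49*sqrt(6 + 1/(6 + 5)) - 81 = 49*sqrt(6 + 1/11) - 81 = 49*sqrt(67/11) - 81 = 49*(sqrt(737)/11) - 81 = 49*sqrt(737)/11 - 81 = -81 + 49*sqrt(737)/11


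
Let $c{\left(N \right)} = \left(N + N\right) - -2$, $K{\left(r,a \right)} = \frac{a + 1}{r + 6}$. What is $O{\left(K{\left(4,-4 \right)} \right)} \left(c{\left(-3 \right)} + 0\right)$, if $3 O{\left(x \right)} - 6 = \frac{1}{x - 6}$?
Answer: $- \frac{1472}{189} \approx -7.7884$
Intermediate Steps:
$K{\left(r,a \right)} = \frac{1 + a}{6 + r}$
$c{\left(N \right)} = 2 + 2 N$ ($c{\left(N \right)} = 2 N + 2 = 2 + 2 N$)
$O{\left(x \right)} = 2 + \frac{1}{3 \left(-6 + x\right)}$ ($O{\left(x \right)} = 2 + \frac{1}{3 \left(x - 6\right)} = 2 + \frac{1}{3 \left(-6 + x\right)}$)
$O{\left(K{\left(4,-4 \right)} \right)} \left(c{\left(-3 \right)} + 0\right) = \frac{-35 + 6 \frac{1 - 4}{6 + 4}}{3 \left(-6 + \frac{1 - 4}{6 + 4}\right)} \left(\left(2 + 2 \left(-3\right)\right) + 0\right) = \frac{-35 + 6 \cdot \frac{1}{10} \left(-3\right)}{3 \left(-6 + \frac{1}{10} \left(-3\right)\right)} \left(\left(2 - 6\right) + 0\right) = \frac{-35 + 6 \cdot \frac{1}{10} \left(-3\right)}{3 \left(-6 + \frac{1}{10} \left(-3\right)\right)} \left(-4 + 0\right) = \frac{-35 + 6 \left(- \frac{3}{10}\right)}{3 \left(-6 - \frac{3}{10}\right)} \left(-4\right) = \frac{-35 - \frac{9}{5}}{3 \left(- \frac{63}{10}\right)} \left(-4\right) = \frac{1}{3} \left(- \frac{10}{63}\right) \left(- \frac{184}{5}\right) \left(-4\right) = \frac{368}{189} \left(-4\right) = - \frac{1472}{189}$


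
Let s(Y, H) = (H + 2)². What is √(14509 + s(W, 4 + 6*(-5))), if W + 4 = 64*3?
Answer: √15085 ≈ 122.82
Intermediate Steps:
W = 188 (W = -4 + 64*3 = -4 + 192 = 188)
s(Y, H) = (2 + H)²
√(14509 + s(W, 4 + 6*(-5))) = √(14509 + (2 + (4 + 6*(-5)))²) = √(14509 + (2 + (4 - 30))²) = √(14509 + (2 - 26)²) = √(14509 + (-24)²) = √(14509 + 576) = √15085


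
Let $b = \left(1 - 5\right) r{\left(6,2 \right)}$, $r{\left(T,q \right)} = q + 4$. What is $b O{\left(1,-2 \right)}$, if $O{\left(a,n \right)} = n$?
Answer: $48$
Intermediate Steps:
$r{\left(T,q \right)} = 4 + q$
$b = -24$ ($b = \left(1 - 5\right) \left(4 + 2\right) = \left(-4\right) 6 = -24$)
$b O{\left(1,-2 \right)} = \left(-24\right) \left(-2\right) = 48$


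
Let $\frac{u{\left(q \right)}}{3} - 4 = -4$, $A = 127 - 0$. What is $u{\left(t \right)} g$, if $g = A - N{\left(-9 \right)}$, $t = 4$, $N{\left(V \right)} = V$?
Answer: $0$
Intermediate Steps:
$A = 127$ ($A = 127 + 0 = 127$)
$u{\left(q \right)} = 0$ ($u{\left(q \right)} = 12 + 3 \left(-4\right) = 12 - 12 = 0$)
$g = 136$ ($g = 127 - -9 = 127 + 9 = 136$)
$u{\left(t \right)} g = 0 \cdot 136 = 0$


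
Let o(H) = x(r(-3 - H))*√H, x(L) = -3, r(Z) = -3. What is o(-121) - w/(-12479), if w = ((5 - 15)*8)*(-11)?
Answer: 880/12479 - 33*I ≈ 0.070518 - 33.0*I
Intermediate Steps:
w = 880 (w = -10*8*(-11) = -80*(-11) = 880)
o(H) = -3*√H
o(-121) - w/(-12479) = -33*I - 880/(-12479) = -33*I - 880*(-1)/12479 = -33*I - 1*(-880/12479) = -33*I + 880/12479 = 880/12479 - 33*I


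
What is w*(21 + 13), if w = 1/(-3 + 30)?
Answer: 34/27 ≈ 1.2593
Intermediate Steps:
w = 1/27 ≈ 0.037037
w*(21 + 13) = (21 + 13)/27 = (1/27)*34 = 34/27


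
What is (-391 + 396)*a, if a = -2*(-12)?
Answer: 120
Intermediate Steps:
a = 24
(-391 + 396)*a = (-391 + 396)*24 = 5*24 = 120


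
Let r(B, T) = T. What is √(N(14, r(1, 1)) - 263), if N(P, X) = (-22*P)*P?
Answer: 5*I*√183 ≈ 67.639*I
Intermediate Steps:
N(P, X) = -22*P²
√(N(14, r(1, 1)) - 263) = √(-22*14² - 263) = √(-22*196 - 263) = √(-4312 - 263) = √(-4575) = 5*I*√183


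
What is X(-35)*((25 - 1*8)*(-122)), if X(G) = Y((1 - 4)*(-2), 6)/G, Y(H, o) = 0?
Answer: 0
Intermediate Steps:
X(G) = 0 (X(G) = 0/G = 0)
X(-35)*((25 - 1*8)*(-122)) = 0*((25 - 1*8)*(-122)) = 0*((25 - 8)*(-122)) = 0*(17*(-122)) = 0*(-2074) = 0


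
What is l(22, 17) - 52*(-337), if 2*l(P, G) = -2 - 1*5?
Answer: 35041/2 ≈ 17521.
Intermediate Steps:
l(P, G) = -7/2 (l(P, G) = (-2 - 1*5)/2 = (-2 - 5)/2 = (½)*(-7) = -7/2)
l(22, 17) - 52*(-337) = -7/2 - 52*(-337) = -7/2 + 17524 = 35041/2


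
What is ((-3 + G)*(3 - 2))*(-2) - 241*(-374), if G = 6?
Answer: 90128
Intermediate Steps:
((-3 + G)*(3 - 2))*(-2) - 241*(-374) = ((-3 + 6)*(3 - 2))*(-2) - 241*(-374) = (3*1)*(-2) + 90134 = 3*(-2) + 90134 = -6 + 90134 = 90128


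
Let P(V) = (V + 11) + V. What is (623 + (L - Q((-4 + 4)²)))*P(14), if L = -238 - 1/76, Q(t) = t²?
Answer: 1141101/76 ≈ 15014.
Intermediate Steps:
P(V) = 11 + 2*V (P(V) = (11 + V) + V = 11 + 2*V)
L = -18089/76 (L = -238 - 1*1/76 = -238 - 1/76 = -18089/76 ≈ -238.01)
(623 + (L - Q((-4 + 4)²)))*P(14) = (623 + (-18089/76 - ((-4 + 4)²)²))*(11 + 2*14) = (623 + (-18089/76 - (0²)²))*(11 + 28) = (623 + (-18089/76 - 1*0²))*39 = (623 + (-18089/76 - 1*0))*39 = (623 + (-18089/76 + 0))*39 = (623 - 18089/76)*39 = (29259/76)*39 = 1141101/76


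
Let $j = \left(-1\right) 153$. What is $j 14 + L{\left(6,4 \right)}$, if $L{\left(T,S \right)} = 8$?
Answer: $-2134$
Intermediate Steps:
$j = -153$
$j 14 + L{\left(6,4 \right)} = \left(-153\right) 14 + 8 = -2142 + 8 = -2134$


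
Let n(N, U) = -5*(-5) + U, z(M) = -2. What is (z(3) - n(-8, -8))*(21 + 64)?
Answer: -1615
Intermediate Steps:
n(N, U) = 25 + U
(z(3) - n(-8, -8))*(21 + 64) = (-2 - (25 - 8))*(21 + 64) = (-2 - 1*17)*85 = (-2 - 17)*85 = -19*85 = -1615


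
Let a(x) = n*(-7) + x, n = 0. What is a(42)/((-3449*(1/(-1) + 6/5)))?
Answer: -210/3449 ≈ -0.060887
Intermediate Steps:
a(x) = x (a(x) = 0*(-7) + x = 0 + x = x)
a(42)/((-3449*(1/(-1) + 6/5))) = 42/((-3449*(1/(-1) + 6/5))) = 42/((-3449*(1*(-1) + 6*(⅕)))) = 42/((-3449*(-1 + 6/5))) = 42/((-3449*⅕)) = 42/(-3449/5) = 42*(-5/3449) = -210/3449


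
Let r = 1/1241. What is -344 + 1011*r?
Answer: -425893/1241 ≈ -343.19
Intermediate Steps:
r = 1/1241 ≈ 0.00080580
-344 + 1011*r = -344 + 1011*(1/1241) = -344 + 1011/1241 = -425893/1241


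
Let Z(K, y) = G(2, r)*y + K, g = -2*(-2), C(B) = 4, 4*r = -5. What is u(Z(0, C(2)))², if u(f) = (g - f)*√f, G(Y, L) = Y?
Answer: 128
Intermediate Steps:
r = -5/4 (r = (¼)*(-5) = -5/4 ≈ -1.2500)
g = 4
Z(K, y) = K + 2*y (Z(K, y) = 2*y + K = K + 2*y)
u(f) = √f*(4 - f) (u(f) = (4 - f)*√f = √f*(4 - f))
u(Z(0, C(2)))² = (√(0 + 2*4)*(4 - (0 + 2*4)))² = (√(0 + 8)*(4 - (0 + 8)))² = (√8*(4 - 1*8))² = ((2*√2)*(4 - 8))² = ((2*√2)*(-4))² = (-8*√2)² = 128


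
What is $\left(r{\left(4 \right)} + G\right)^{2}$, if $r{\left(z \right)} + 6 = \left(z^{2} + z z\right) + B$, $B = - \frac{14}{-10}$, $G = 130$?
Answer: $\frac{619369}{25} \approx 24775.0$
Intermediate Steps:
$B = \frac{7}{5}$ ($B = \left(-14\right) \left(- \frac{1}{10}\right) = \frac{7}{5} \approx 1.4$)
$r{\left(z \right)} = - \frac{23}{5} + 2 z^{2}$ ($r{\left(z \right)} = -6 + \left(\left(z^{2} + z z\right) + \frac{7}{5}\right) = -6 + \left(\left(z^{2} + z^{2}\right) + \frac{7}{5}\right) = -6 + \left(2 z^{2} + \frac{7}{5}\right) = -6 + \left(\frac{7}{5} + 2 z^{2}\right) = - \frac{23}{5} + 2 z^{2}$)
$\left(r{\left(4 \right)} + G\right)^{2} = \left(\left(- \frac{23}{5} + 2 \cdot 4^{2}\right) + 130\right)^{2} = \left(\left(- \frac{23}{5} + 2 \cdot 16\right) + 130\right)^{2} = \left(\left(- \frac{23}{5} + 32\right) + 130\right)^{2} = \left(\frac{137}{5} + 130\right)^{2} = \left(\frac{787}{5}\right)^{2} = \frac{619369}{25}$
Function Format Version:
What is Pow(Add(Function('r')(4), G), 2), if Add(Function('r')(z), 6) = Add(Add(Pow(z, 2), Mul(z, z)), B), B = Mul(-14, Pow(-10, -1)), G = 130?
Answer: Rational(619369, 25) ≈ 24775.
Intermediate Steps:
B = Rational(7, 5) (B = Mul(-14, Rational(-1, 10)) = Rational(7, 5) ≈ 1.4000)
Function('r')(z) = Add(Rational(-23, 5), Mul(2, Pow(z, 2))) (Function('r')(z) = Add(-6, Add(Add(Pow(z, 2), Mul(z, z)), Rational(7, 5))) = Add(-6, Add(Add(Pow(z, 2), Pow(z, 2)), Rational(7, 5))) = Add(-6, Add(Mul(2, Pow(z, 2)), Rational(7, 5))) = Add(-6, Add(Rational(7, 5), Mul(2, Pow(z, 2)))) = Add(Rational(-23, 5), Mul(2, Pow(z, 2))))
Pow(Add(Function('r')(4), G), 2) = Pow(Add(Add(Rational(-23, 5), Mul(2, Pow(4, 2))), 130), 2) = Pow(Add(Add(Rational(-23, 5), Mul(2, 16)), 130), 2) = Pow(Add(Add(Rational(-23, 5), 32), 130), 2) = Pow(Add(Rational(137, 5), 130), 2) = Pow(Rational(787, 5), 2) = Rational(619369, 25)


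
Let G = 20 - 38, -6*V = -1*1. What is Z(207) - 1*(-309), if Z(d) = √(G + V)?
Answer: 309 + I*√642/6 ≈ 309.0 + 4.223*I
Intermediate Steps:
V = ⅙ (V = -(-1)/6 = -⅙*(-1) = ⅙ ≈ 0.16667)
G = -18
Z(d) = I*√642/6 (Z(d) = √(-18 + ⅙) = √(-107/6) = I*√642/6)
Z(207) - 1*(-309) = I*√642/6 - 1*(-309) = I*√642/6 + 309 = 309 + I*√642/6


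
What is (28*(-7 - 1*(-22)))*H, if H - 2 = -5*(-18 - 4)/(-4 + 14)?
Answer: 5460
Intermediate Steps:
H = 13 (H = 2 - 5*(-18 - 4)/(-4 + 14) = 2 - 5/(10/(-22)) = 2 - 5/(10*(-1/22)) = 2 - 5/(-5/11) = 2 - 5*(-11/5) = 2 + 11 = 13)
(28*(-7 - 1*(-22)))*H = (28*(-7 - 1*(-22)))*13 = (28*(-7 + 22))*13 = (28*15)*13 = 420*13 = 5460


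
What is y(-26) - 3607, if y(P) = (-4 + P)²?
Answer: -2707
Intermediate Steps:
y(-26) - 3607 = (-4 - 26)² - 3607 = (-30)² - 3607 = 900 - 3607 = -2707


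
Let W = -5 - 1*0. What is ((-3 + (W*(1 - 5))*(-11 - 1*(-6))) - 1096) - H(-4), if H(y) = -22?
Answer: -1177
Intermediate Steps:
W = -5 (W = -5 + 0 = -5)
((-3 + (W*(1 - 5))*(-11 - 1*(-6))) - 1096) - H(-4) = ((-3 + (-5*(1 - 5))*(-11 - 1*(-6))) - 1096) - 1*(-22) = ((-3 + (-5*(-4))*(-11 + 6)) - 1096) + 22 = ((-3 + 20*(-5)) - 1096) + 22 = ((-3 - 100) - 1096) + 22 = (-103 - 1096) + 22 = -1199 + 22 = -1177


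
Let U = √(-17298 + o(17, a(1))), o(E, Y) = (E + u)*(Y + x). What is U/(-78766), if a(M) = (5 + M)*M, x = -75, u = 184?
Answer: -3*I*√3463/78766 ≈ -0.0022413*I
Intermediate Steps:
a(M) = M*(5 + M)
o(E, Y) = (-75 + Y)*(184 + E) (o(E, Y) = (E + 184)*(Y - 75) = (184 + E)*(-75 + Y) = (-75 + Y)*(184 + E))
U = 3*I*√3463 (U = √(-17298 + (-13800 - 75*17 + 184*(1*(5 + 1)) + 17*(1*(5 + 1)))) = √(-17298 + (-13800 - 1275 + 184*(1*6) + 17*(1*6))) = √(-17298 + (-13800 - 1275 + 184*6 + 17*6)) = √(-17298 + (-13800 - 1275 + 1104 + 102)) = √(-17298 - 13869) = √(-31167) = 3*I*√3463 ≈ 176.54*I)
U/(-78766) = (3*I*√3463)/(-78766) = (3*I*√3463)*(-1/78766) = -3*I*√3463/78766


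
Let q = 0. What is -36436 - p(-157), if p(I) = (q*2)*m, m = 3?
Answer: -36436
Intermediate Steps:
p(I) = 0 (p(I) = (0*2)*3 = 0*3 = 0)
-36436 - p(-157) = -36436 - 1*0 = -36436 + 0 = -36436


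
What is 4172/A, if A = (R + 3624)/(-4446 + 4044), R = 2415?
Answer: -559048/2013 ≈ -277.72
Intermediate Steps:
A = -2013/134 (A = (2415 + 3624)/(-4446 + 4044) = 6039/(-402) = 6039*(-1/402) = -2013/134 ≈ -15.022)
4172/A = 4172/(-2013/134) = 4172*(-134/2013) = -559048/2013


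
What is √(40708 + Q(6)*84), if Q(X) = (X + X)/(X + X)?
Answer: 2*√10198 ≈ 201.97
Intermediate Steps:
Q(X) = 1 (Q(X) = (2*X)/((2*X)) = (2*X)*(1/(2*X)) = 1)
√(40708 + Q(6)*84) = √(40708 + 1*84) = √(40708 + 84) = √40792 = 2*√10198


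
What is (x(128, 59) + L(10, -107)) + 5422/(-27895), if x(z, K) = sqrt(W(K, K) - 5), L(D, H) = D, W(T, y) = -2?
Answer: 273528/27895 + I*sqrt(7) ≈ 9.8056 + 2.6458*I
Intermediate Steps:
x(z, K) = I*sqrt(7) (x(z, K) = sqrt(-2 - 5) = sqrt(-7) = I*sqrt(7))
(x(128, 59) + L(10, -107)) + 5422/(-27895) = (I*sqrt(7) + 10) + 5422/(-27895) = (10 + I*sqrt(7)) + 5422*(-1/27895) = (10 + I*sqrt(7)) - 5422/27895 = 273528/27895 + I*sqrt(7)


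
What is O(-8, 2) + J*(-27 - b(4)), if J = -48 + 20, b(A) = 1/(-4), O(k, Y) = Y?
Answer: 751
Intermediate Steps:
b(A) = -1/4
J = -28
O(-8, 2) + J*(-27 - b(4)) = 2 - 28*(-27 - 1*(-1/4)) = 2 - 28*(-27 + 1/4) = 2 - 28*(-107/4) = 2 + 749 = 751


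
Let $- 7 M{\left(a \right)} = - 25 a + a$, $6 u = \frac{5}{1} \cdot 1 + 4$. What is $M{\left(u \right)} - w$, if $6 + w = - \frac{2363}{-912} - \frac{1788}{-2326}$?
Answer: $\frac{57786689}{7424592} \approx 7.7831$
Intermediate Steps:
$u = \frac{3}{2}$ ($u = \frac{\frac{5}{1} \cdot 1 + 4}{6} = \frac{5 \cdot 1 \cdot 1 + 4}{6} = \frac{5 \cdot 1 + 4}{6} = \frac{5 + 4}{6} = \frac{1}{6} \cdot 9 = \frac{3}{2} \approx 1.5$)
$M{\left(a \right)} = \frac{24 a}{7}$ ($M{\left(a \right)} = - \frac{- 25 a + a}{7} = - \frac{\left(-24\right) a}{7} = \frac{24 a}{7}$)
$w = - \frac{2800439}{1060656}$ ($w = -6 - \left(- \frac{2363}{912} - \frac{894}{1163}\right) = -6 - - \frac{3563497}{1060656} = -6 + \left(\frac{2363}{912} + \frac{894}{1163}\right) = -6 + \frac{3563497}{1060656} = - \frac{2800439}{1060656} \approx -2.6403$)
$M{\left(u \right)} - w = \frac{24}{7} \cdot \frac{3}{2} - - \frac{2800439}{1060656} = \frac{36}{7} + \frac{2800439}{1060656} = \frac{57786689}{7424592}$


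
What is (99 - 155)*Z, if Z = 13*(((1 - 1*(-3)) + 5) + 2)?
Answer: -8008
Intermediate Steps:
Z = 143 (Z = 13*(((1 + 3) + 5) + 2) = 13*((4 + 5) + 2) = 13*(9 + 2) = 13*11 = 143)
(99 - 155)*Z = (99 - 155)*143 = -56*143 = -8008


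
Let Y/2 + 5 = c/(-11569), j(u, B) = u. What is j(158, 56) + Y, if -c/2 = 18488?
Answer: 1786164/11569 ≈ 154.39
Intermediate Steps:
c = -36976 (c = -2*18488 = -36976)
Y = -41738/11569 (Y = -10 + 2*(-36976/(-11569)) = -10 + 2*(-36976*(-1/11569)) = -10 + 2*(36976/11569) = -10 + 73952/11569 = -41738/11569 ≈ -3.6077)
j(158, 56) + Y = 158 - 41738/11569 = 1786164/11569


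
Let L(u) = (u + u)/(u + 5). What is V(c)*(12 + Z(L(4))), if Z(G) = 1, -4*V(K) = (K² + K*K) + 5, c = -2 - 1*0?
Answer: -169/4 ≈ -42.250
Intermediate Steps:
c = -2 (c = -2 + 0 = -2)
V(K) = -5/4 - K²/2 (V(K) = -((K² + K*K) + 5)/4 = -((K² + K²) + 5)/4 = -(2*K² + 5)/4 = -(5 + 2*K²)/4 = -5/4 - K²/2)
L(u) = 2*u/(5 + u) (L(u) = (2*u)/(5 + u) = 2*u/(5 + u))
V(c)*(12 + Z(L(4))) = (-5/4 - ½*(-2)²)*(12 + 1) = (-5/4 - ½*4)*13 = (-5/4 - 2)*13 = -13/4*13 = -169/4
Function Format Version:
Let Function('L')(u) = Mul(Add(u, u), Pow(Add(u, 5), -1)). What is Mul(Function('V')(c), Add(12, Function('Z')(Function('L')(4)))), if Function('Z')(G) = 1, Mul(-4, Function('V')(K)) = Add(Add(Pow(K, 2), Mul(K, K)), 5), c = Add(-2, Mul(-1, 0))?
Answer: Rational(-169, 4) ≈ -42.250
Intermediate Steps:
c = -2 (c = Add(-2, 0) = -2)
Function('V')(K) = Add(Rational(-5, 4), Mul(Rational(-1, 2), Pow(K, 2))) (Function('V')(K) = Mul(Rational(-1, 4), Add(Add(Pow(K, 2), Mul(K, K)), 5)) = Mul(Rational(-1, 4), Add(Add(Pow(K, 2), Pow(K, 2)), 5)) = Mul(Rational(-1, 4), Add(Mul(2, Pow(K, 2)), 5)) = Mul(Rational(-1, 4), Add(5, Mul(2, Pow(K, 2)))) = Add(Rational(-5, 4), Mul(Rational(-1, 2), Pow(K, 2))))
Function('L')(u) = Mul(2, u, Pow(Add(5, u), -1)) (Function('L')(u) = Mul(Mul(2, u), Pow(Add(5, u), -1)) = Mul(2, u, Pow(Add(5, u), -1)))
Mul(Function('V')(c), Add(12, Function('Z')(Function('L')(4)))) = Mul(Add(Rational(-5, 4), Mul(Rational(-1, 2), Pow(-2, 2))), Add(12, 1)) = Mul(Add(Rational(-5, 4), Mul(Rational(-1, 2), 4)), 13) = Mul(Add(Rational(-5, 4), -2), 13) = Mul(Rational(-13, 4), 13) = Rational(-169, 4)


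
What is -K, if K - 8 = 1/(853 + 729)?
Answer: -12657/1582 ≈ -8.0006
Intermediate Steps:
K = 12657/1582 (K = 8 + 1/(853 + 729) = 8 + 1/1582 = 12657/1582 ≈ 8.0006)
-K = -1*12657/1582 = -12657/1582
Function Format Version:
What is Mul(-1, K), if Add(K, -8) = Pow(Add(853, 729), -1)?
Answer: Rational(-12657, 1582) ≈ -8.0006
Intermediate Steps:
K = Rational(12657, 1582) (K = Add(8, Pow(Add(853, 729), -1)) = Add(8, Pow(1582, -1)) = Add(8, Rational(1, 1582)) = Rational(12657, 1582) ≈ 8.0006)
Mul(-1, K) = Mul(-1, Rational(12657, 1582)) = Rational(-12657, 1582)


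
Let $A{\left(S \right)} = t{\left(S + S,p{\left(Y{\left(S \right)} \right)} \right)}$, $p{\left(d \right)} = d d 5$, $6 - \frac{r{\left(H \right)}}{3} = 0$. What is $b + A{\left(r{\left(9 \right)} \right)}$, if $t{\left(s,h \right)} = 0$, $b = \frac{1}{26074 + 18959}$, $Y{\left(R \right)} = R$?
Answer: $\frac{1}{45033} \approx 2.2206 \cdot 10^{-5}$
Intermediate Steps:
$r{\left(H \right)} = 18$ ($r{\left(H \right)} = 18 - 0 = 18 + 0 = 18$)
$b = \frac{1}{45033} \approx 2.2206 \cdot 10^{-5}$
$p{\left(d \right)} = 5 d^{2}$ ($p{\left(d \right)} = d^{2} \cdot 5 = 5 d^{2}$)
$A{\left(S \right)} = 0$
$b + A{\left(r{\left(9 \right)} \right)} = \frac{1}{45033} + 0 = \frac{1}{45033}$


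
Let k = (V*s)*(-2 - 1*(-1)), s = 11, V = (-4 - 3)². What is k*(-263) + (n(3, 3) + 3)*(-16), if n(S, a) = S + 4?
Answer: 141597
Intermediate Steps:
n(S, a) = 4 + S
V = 49 (V = (-7)² = 49)
k = -539 (k = (49*11)*(-2 - 1*(-1)) = 539*(-2 + 1) = 539*(-1) = -539)
k*(-263) + (n(3, 3) + 3)*(-16) = -539*(-263) + ((4 + 3) + 3)*(-16) = 141757 + (7 + 3)*(-16) = 141757 + 10*(-16) = 141757 - 160 = 141597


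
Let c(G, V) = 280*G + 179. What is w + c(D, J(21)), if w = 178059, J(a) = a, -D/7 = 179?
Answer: -172602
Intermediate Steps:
D = -1253 (D = -7*179 = -1253)
c(G, V) = 179 + 280*G
w + c(D, J(21)) = 178059 + (179 + 280*(-1253)) = 178059 + (179 - 350840) = 178059 - 350661 = -172602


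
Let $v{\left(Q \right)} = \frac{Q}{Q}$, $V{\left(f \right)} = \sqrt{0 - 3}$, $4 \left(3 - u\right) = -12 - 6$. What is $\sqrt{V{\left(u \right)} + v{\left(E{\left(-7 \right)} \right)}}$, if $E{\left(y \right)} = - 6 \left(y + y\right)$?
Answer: $\sqrt{1 + i \sqrt{3}} \approx 1.2247 + 0.70711 i$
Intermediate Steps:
$E{\left(y \right)} = - 12 y$ ($E{\left(y \right)} = - 6 \cdot 2 y = - 12 y$)
$u = \frac{15}{2}$ ($u = 3 - \frac{-12 - 6}{4} = 3 - - \frac{9}{2} = 3 + \frac{9}{2} = \frac{15}{2} \approx 7.5$)
$V{\left(f \right)} = i \sqrt{3}$ ($V{\left(f \right)} = \sqrt{-3} = i \sqrt{3}$)
$v{\left(Q \right)} = 1$
$\sqrt{V{\left(u \right)} + v{\left(E{\left(-7 \right)} \right)}} = \sqrt{i \sqrt{3} + 1} = \sqrt{1 + i \sqrt{3}}$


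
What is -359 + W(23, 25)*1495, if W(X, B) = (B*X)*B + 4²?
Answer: 21514186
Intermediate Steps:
W(X, B) = 16 + X*B² (W(X, B) = X*B² + 16 = 16 + X*B²)
-359 + W(23, 25)*1495 = -359 + (16 + 23*25²)*1495 = -359 + (16 + 23*625)*1495 = -359 + (16 + 14375)*1495 = -359 + 14391*1495 = -359 + 21514545 = 21514186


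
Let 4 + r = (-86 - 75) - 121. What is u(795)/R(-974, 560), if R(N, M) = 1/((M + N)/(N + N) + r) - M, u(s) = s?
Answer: -73764605/51960298 ≈ -1.4196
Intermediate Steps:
r = -286 (r = -4 + ((-86 - 75) - 121) = -4 + (-161 - 121) = -4 - 282 = -286)
R(N, M) = 1/(-286 + (M + N)/(2*N)) - M (R(N, M) = 1/((M + N)/(N + N) - 286) - M = 1/((M + N)/((2*N)) - 286) - M = 1/((M + N)*(1/(2*N)) - 286) - M = 1/((M + N)/(2*N) - 286) - M = 1/(-286 + (M + N)/(2*N)) - M)
u(795)/R(-974, 560) = 795/(((-1*560**2 + 2*(-974) + 571*560*(-974))/(560 - 571*(-974)))) = 795/(((-1*313600 - 1948 - 311446240)/(560 + 556154))) = 795/(((-313600 - 1948 - 311446240)/556714)) = 795/(((1/556714)*(-311761788))) = 795/(-155880894/278357) = 795*(-278357/155880894) = -73764605/51960298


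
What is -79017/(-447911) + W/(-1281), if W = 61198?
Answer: -27310036601/573773991 ≈ -47.597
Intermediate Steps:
-79017/(-447911) + W/(-1281) = -79017/(-447911) + 61198/(-1281) = -79017*(-1/447911) + 61198*(-1/1281) = 79017/447911 - 61198/1281 = -27310036601/573773991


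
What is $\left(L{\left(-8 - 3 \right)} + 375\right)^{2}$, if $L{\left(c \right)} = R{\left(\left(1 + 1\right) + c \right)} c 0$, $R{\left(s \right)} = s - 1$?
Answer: $140625$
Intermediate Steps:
$R{\left(s \right)} = -1 + s$
$L{\left(c \right)} = 0$ ($L{\left(c \right)} = \left(-1 + \left(\left(1 + 1\right) + c\right)\right) c 0 = \left(-1 + \left(2 + c\right)\right) c 0 = \left(1 + c\right) c 0 = c \left(1 + c\right) 0 = 0$)
$\left(L{\left(-8 - 3 \right)} + 375\right)^{2} = \left(0 + 375\right)^{2} = 375^{2} = 140625$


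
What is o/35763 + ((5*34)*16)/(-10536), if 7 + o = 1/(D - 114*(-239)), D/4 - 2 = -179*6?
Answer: -93122537615/360439612806 ≈ -0.25836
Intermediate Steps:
D = -4288 (D = 8 + 4*(-179*6) = 8 + 4*(-1074) = 8 - 4296 = -4288)
o = -160705/22958 (o = -7 + 1/(-4288 - 114*(-239)) = -7 + 1/(-4288 + 27246) = -7 + 1/22958 = -160705/22958 ≈ -7.0000)
o/35763 + ((5*34)*16)/(-10536) = -160705/22958/35763 + ((5*34)*16)/(-10536) = -160705/22958*1/35763 + (170*16)*(-1/10536) = -160705/821046954 + 2720*(-1/10536) = -160705/821046954 - 340/1317 = -93122537615/360439612806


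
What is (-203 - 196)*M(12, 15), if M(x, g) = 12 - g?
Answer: 1197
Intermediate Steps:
(-203 - 196)*M(12, 15) = (-203 - 196)*(12 - 1*15) = -399*(12 - 15) = -399*(-3) = 1197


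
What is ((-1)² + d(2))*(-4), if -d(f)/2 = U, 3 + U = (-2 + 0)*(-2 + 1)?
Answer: -12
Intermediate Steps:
U = -1 (U = -3 + (-2 + 0)*(-2 + 1) = -3 - 2*(-1) = -3 + 2 = -1)
d(f) = 2 (d(f) = -2*(-1) = 2)
((-1)² + d(2))*(-4) = ((-1)² + 2)*(-4) = (1 + 2)*(-4) = 3*(-4) = -12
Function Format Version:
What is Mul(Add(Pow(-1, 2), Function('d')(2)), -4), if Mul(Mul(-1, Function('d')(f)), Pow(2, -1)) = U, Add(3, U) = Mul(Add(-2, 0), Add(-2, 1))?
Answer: -12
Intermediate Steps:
U = -1 (U = Add(-3, Mul(Add(-2, 0), Add(-2, 1))) = Add(-3, Mul(-2, -1)) = Add(-3, 2) = -1)
Function('d')(f) = 2 (Function('d')(f) = Mul(-2, -1) = 2)
Mul(Add(Pow(-1, 2), Function('d')(2)), -4) = Mul(Add(Pow(-1, 2), 2), -4) = Mul(Add(1, 2), -4) = Mul(3, -4) = -12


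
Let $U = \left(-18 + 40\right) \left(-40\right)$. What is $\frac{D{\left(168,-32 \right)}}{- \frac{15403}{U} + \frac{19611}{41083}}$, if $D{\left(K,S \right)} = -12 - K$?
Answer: $- \frac{6507547200}{650059129} \approx -10.011$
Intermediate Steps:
$U = -880$ ($U = 22 \left(-40\right) = -880$)
$\frac{D{\left(168,-32 \right)}}{- \frac{15403}{U} + \frac{19611}{41083}} = \frac{-12 - 168}{- \frac{15403}{-880} + \frac{19611}{41083}} = \frac{-12 - 168}{\left(-15403\right) \left(- \frac{1}{880}\right) + 19611 \cdot \frac{1}{41083}} = - \frac{180}{\frac{15403}{880} + \frac{19611}{41083}} = - \frac{180}{\frac{650059129}{36153040}} = \left(-180\right) \frac{36153040}{650059129} = - \frac{6507547200}{650059129}$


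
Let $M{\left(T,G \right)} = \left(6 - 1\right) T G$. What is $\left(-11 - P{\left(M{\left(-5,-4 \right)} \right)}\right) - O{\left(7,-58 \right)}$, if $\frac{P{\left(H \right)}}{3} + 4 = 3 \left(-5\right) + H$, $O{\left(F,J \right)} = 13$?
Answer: $-267$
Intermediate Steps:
$M{\left(T,G \right)} = 5 G T$
$P{\left(H \right)} = -57 + 3 H$ ($P{\left(H \right)} = -12 + 3 \left(3 \left(-5\right) + H\right) = -12 + 3 \left(-15 + H\right) = -12 + \left(-45 + 3 H\right) = -57 + 3 H$)
$\left(-11 - P{\left(M{\left(-5,-4 \right)} \right)}\right) - O{\left(7,-58 \right)} = \left(-11 - \left(-57 + 3 \cdot 5 \left(-4\right) \left(-5\right)\right)\right) - 13 = \left(-11 - \left(-57 + 3 \cdot 100\right)\right) - 13 = \left(-11 - \left(-57 + 300\right)\right) - 13 = \left(-11 - 243\right) - 13 = -254 - 13 = -267$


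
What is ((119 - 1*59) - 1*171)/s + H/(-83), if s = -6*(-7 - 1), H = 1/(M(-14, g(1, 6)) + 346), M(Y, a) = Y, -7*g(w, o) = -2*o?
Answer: -254897/110224 ≈ -2.3125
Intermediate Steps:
g(w, o) = 2*o/7 (g(w, o) = -(-2)*o/7 = 2*o/7)
H = 1/332 (H = 1/(-14 + 346) = 1/332 ≈ 0.0030120)
s = 48 (s = -6*(-8) = 48)
((119 - 1*59) - 1*171)/s + H/(-83) = ((119 - 1*59) - 1*171)/48 + (1/332)/(-83) = ((119 - 59) - 171)*(1/48) + (1/332)*(-1/83) = (60 - 171)*(1/48) - 1/27556 = -111*1/48 - 1/27556 = -37/16 - 1/27556 = -254897/110224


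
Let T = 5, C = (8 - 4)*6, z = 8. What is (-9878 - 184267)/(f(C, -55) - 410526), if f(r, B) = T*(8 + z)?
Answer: 194145/410446 ≈ 0.47301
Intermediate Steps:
C = 24 (C = 4*6 = 24)
f(r, B) = 80 (f(r, B) = 5*(8 + 8) = 5*16 = 80)
(-9878 - 184267)/(f(C, -55) - 410526) = (-9878 - 184267)/(80 - 410526) = -194145/(-410446) = -194145*(-1/410446) = 194145/410446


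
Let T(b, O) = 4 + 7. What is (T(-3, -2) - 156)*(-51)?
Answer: 7395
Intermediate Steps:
T(b, O) = 11
(T(-3, -2) - 156)*(-51) = (11 - 156)*(-51) = -145*(-51) = 7395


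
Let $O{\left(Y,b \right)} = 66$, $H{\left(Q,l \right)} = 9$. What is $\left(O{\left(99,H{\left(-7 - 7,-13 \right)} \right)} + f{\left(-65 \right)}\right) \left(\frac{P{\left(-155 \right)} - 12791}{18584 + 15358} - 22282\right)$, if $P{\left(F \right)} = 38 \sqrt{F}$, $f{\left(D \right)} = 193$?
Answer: $- \frac{195883884665}{33942} + \frac{4921 i \sqrt{155}}{16971} \approx -5.7711 \cdot 10^{6} + 3.61 i$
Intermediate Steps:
$\left(O{\left(99,H{\left(-7 - 7,-13 \right)} \right)} + f{\left(-65 \right)}\right) \left(\frac{P{\left(-155 \right)} - 12791}{18584 + 15358} - 22282\right) = \left(66 + 193\right) \left(\frac{38 \sqrt{-155} - 12791}{18584 + 15358} - 22282\right) = 259 \left(\frac{38 i \sqrt{155} - 12791}{33942} - 22282\right) = 259 \left(\left(38 i \sqrt{155} - 12791\right) \frac{1}{33942} - 22282\right) = 259 \left(\left(-12791 + 38 i \sqrt{155}\right) \frac{1}{33942} - 22282\right) = 259 \left(\left(- \frac{12791}{33942} + \frac{19 i \sqrt{155}}{16971}\right) - 22282\right) = 259 \left(- \frac{756308435}{33942} + \frac{19 i \sqrt{155}}{16971}\right) = - \frac{195883884665}{33942} + \frac{4921 i \sqrt{155}}{16971}$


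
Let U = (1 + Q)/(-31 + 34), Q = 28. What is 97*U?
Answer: 2813/3 ≈ 937.67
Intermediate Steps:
U = 29/3 (U = (1 + 28)/(-31 + 34) = 29/3 ≈ 9.6667)
97*U = 97*(29/3) = 2813/3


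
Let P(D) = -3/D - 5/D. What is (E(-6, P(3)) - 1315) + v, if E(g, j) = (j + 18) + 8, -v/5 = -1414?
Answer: 17335/3 ≈ 5778.3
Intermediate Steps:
v = 7070 (v = -5*(-1414) = 7070)
P(D) = -8/D
E(g, j) = 26 + j (E(g, j) = (18 + j) + 8 = 26 + j)
(E(-6, P(3)) - 1315) + v = ((26 - 8/3) - 1315) + 7070 = (70/3 - 1315) + 7070 = -3875/3 + 7070 = 17335/3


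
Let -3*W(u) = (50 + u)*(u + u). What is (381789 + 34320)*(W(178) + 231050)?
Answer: 84883739346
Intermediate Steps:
W(u) = -2*u*(50 + u)/3 (W(u) = -(50 + u)*(u + u)/3 = -(50 + u)*2*u/3 = -2*u*(50 + u)/3)
(381789 + 34320)*(W(178) + 231050) = (381789 + 34320)*(-2/3*178*(50 + 178) + 231050) = 416109*(-2/3*178*228 + 231050) = 416109*(-27056 + 231050) = 416109*203994 = 84883739346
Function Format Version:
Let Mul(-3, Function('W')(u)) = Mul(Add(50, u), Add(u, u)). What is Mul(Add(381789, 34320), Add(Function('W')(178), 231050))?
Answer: 84883739346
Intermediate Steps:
Function('W')(u) = Mul(Rational(-2, 3), u, Add(50, u)) (Function('W')(u) = Mul(Rational(-1, 3), Mul(Add(50, u), Add(u, u))) = Mul(Rational(-1, 3), Mul(Add(50, u), Mul(2, u))) = Mul(Rational(-1, 3), Mul(2, u, Add(50, u))) = Mul(Rational(-2, 3), u, Add(50, u)))
Mul(Add(381789, 34320), Add(Function('W')(178), 231050)) = Mul(Add(381789, 34320), Add(Mul(Rational(-2, 3), 178, Add(50, 178)), 231050)) = Mul(416109, Add(Mul(Rational(-2, 3), 178, 228), 231050)) = Mul(416109, Add(-27056, 231050)) = Mul(416109, 203994) = 84883739346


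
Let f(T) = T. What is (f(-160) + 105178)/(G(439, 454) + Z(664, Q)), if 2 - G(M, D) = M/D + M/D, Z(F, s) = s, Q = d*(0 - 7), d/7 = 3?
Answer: -3973181/5559 ≈ -714.73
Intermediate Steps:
d = 21 (d = 7*3 = 21)
Q = -147 (Q = 21*(0 - 7) = 21*(-7) = -147)
G(M, D) = 2 - 2*M/D (G(M, D) = 2 - (M/D + M/D) = 2 - 2*M/D)
(f(-160) + 105178)/(G(439, 454) + Z(664, Q)) = (-160 + 105178)/((2 - 2*439/454) - 147) = 105018/((2 - 2*439*1/454) - 147) = 105018/((2 - 439/227) - 147) = 105018/(15/227 - 147) = 105018/(-33354/227) = 105018*(-227/33354) = -3973181/5559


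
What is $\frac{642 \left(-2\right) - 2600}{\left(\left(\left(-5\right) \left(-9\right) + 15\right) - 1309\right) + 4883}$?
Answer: $- \frac{1942}{1817} \approx -1.0688$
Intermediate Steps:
$\frac{642 \left(-2\right) - 2600}{\left(\left(\left(-5\right) \left(-9\right) + 15\right) - 1309\right) + 4883} = \frac{-1284 - 2600}{\left(\left(45 + 15\right) - 1309\right) + 4883} = - \frac{3884}{\left(60 - 1309\right) + 4883} = - \frac{3884}{-1249 + 4883} = - \frac{3884}{3634} = \left(-3884\right) \frac{1}{3634} = - \frac{1942}{1817}$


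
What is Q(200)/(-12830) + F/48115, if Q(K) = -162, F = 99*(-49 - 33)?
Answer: -9635931/61731545 ≈ -0.15609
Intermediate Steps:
F = -8118 (F = 99*(-82) = -8118)
Q(200)/(-12830) + F/48115 = -162/(-12830) - 8118/48115 = -162*(-1/12830) - 8118*1/48115 = 81/6415 - 8118/48115 = -9635931/61731545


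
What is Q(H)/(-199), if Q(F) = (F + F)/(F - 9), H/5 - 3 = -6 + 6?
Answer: -5/199 ≈ -0.025126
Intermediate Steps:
H = 15 (H = 15 + 5*(-6 + 6) = 15 + 5*0 = 15 + 0 = 15)
Q(F) = 2*F/(-9 + F) (Q(F) = (2*F)/(-9 + F) = 2*F/(-9 + F))
Q(H)/(-199) = (2*15/(-9 + 15))/(-199) = (2*15/6)*(-1/199) = (2*15*(⅙))*(-1/199) = 5*(-1/199) = -5/199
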